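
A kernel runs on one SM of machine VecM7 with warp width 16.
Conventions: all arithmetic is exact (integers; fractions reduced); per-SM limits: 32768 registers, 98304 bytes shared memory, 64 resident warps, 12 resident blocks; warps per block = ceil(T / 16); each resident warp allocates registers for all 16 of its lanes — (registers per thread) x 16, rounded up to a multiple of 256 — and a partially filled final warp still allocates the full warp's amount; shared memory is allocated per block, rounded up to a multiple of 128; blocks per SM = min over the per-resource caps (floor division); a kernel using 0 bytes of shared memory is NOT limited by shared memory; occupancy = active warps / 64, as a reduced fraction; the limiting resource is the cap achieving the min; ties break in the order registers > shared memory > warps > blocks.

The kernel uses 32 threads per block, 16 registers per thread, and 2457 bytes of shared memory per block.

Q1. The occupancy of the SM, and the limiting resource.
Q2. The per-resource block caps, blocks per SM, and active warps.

Answer: occupancy 3/8, limited by blocks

registers: 64 blocks
shared memory: 38 blocks
warps: 32 blocks
blocks: 12 blocks

Answer: 12 blocks, 24 active warps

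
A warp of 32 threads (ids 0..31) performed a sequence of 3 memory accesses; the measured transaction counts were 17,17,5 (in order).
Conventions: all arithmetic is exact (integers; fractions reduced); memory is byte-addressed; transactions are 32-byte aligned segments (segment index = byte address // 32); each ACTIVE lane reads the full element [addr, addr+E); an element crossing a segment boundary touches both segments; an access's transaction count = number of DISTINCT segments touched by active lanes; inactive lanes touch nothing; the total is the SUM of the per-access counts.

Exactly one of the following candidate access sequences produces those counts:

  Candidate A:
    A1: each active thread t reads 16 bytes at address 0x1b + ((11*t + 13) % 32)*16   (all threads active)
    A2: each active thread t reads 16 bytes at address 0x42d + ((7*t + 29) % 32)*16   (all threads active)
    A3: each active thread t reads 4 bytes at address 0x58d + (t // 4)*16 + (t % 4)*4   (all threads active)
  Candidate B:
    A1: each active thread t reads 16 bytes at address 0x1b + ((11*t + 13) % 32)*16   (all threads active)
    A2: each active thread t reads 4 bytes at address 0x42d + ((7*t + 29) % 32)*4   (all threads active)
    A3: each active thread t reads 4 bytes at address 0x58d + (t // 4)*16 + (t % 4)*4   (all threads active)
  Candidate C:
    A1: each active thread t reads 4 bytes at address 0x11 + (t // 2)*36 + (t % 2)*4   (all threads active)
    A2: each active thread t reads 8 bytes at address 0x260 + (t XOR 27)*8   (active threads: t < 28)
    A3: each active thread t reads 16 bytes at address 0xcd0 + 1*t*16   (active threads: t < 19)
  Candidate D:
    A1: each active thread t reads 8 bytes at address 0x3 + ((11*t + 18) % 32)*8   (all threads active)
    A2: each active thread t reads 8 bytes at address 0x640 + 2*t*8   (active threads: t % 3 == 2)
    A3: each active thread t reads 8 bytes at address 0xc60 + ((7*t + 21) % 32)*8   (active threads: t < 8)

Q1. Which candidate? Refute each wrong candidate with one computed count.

B: A2 gives 5 transactions, not 17
C: A1 gives 18 transactions, not 17
D: A1 gives 9 transactions, not 17
A: all counts match (17,17,5)

Answer: A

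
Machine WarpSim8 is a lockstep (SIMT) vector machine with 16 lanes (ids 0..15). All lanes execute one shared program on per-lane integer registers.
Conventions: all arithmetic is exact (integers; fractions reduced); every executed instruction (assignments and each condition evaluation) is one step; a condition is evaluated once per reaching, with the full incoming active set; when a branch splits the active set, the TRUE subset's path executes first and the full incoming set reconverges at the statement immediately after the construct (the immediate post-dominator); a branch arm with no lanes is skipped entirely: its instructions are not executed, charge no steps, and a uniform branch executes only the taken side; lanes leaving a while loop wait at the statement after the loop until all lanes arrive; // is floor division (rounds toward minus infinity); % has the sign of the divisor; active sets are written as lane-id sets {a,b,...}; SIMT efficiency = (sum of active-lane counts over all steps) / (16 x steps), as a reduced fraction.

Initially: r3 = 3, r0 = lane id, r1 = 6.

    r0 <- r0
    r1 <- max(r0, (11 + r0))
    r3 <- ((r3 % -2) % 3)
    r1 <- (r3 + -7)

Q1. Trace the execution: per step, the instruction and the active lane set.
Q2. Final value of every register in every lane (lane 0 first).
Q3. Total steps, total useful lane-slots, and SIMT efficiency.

step 0: r0 <- r0                     {0,1,2,3,4,5,6,7,8,9,10,11,12,13,14,15}
step 1: r1 <- max(r0, (11 + r0))     {0,1,2,3,4,5,6,7,8,9,10,11,12,13,14,15}
step 2: r3 <- ((r3 % -2) % 3)        {0,1,2,3,4,5,6,7,8,9,10,11,12,13,14,15}
step 3: r1 <- (r3 + -7)              {0,1,2,3,4,5,6,7,8,9,10,11,12,13,14,15}

Answer: 4 steps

r3: 2,2,2,2,2,2,2,2,2,2,2,2,2,2,2,2
r0: 0,1,2,3,4,5,6,7,8,9,10,11,12,13,14,15
r1: -5,-5,-5,-5,-5,-5,-5,-5,-5,-5,-5,-5,-5,-5,-5,-5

steps = 4; useful = 64; efficiency = 64/64 = 1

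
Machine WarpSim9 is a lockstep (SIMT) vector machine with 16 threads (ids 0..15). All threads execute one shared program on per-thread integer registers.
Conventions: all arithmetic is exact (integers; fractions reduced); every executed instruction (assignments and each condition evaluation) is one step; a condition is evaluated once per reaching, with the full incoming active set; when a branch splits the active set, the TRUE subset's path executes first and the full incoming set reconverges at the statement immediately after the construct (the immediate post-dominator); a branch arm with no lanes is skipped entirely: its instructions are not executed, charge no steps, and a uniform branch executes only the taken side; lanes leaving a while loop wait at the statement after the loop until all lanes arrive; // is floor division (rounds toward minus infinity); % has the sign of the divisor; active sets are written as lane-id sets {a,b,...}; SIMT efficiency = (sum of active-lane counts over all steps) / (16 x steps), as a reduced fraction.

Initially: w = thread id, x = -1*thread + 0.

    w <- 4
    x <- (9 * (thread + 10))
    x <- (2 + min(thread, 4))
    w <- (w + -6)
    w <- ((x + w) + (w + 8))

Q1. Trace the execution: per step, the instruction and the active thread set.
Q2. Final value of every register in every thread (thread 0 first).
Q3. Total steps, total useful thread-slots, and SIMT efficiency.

step 0: w <- 4                       {0,1,2,3,4,5,6,7,8,9,10,11,12,13,14,15}
step 1: x <- (9 * (thread + 10))     {0,1,2,3,4,5,6,7,8,9,10,11,12,13,14,15}
step 2: x <- (2 + min(thread, 4))    {0,1,2,3,4,5,6,7,8,9,10,11,12,13,14,15}
step 3: w <- (w + -6)                {0,1,2,3,4,5,6,7,8,9,10,11,12,13,14,15}
step 4: w <- ((x + w) + (w + 8))     {0,1,2,3,4,5,6,7,8,9,10,11,12,13,14,15}

Answer: 5 steps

w: 6,7,8,9,10,10,10,10,10,10,10,10,10,10,10,10
x: 2,3,4,5,6,6,6,6,6,6,6,6,6,6,6,6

steps = 5; useful = 80; efficiency = 80/80 = 1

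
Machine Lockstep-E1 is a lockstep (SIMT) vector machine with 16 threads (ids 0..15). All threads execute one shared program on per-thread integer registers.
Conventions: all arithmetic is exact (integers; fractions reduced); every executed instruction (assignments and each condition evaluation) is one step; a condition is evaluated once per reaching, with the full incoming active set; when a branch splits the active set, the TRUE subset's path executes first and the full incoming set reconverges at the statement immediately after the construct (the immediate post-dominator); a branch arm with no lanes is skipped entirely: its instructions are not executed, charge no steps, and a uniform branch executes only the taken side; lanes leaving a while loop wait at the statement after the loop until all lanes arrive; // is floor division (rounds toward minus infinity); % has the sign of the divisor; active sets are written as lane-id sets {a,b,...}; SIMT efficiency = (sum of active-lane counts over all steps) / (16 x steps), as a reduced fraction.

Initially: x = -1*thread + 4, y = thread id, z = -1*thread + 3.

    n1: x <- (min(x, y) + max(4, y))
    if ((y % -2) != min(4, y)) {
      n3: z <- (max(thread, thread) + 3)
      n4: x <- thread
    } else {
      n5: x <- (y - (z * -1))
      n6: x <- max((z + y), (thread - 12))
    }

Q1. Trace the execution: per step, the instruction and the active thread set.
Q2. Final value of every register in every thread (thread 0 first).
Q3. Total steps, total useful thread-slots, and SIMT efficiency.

step 0: x <- (min(x, y) + max(4, y)) {0,1,2,3,4,5,6,7,8,9,10,11,12,13,14,15}
step 1: eval ((y % -2) != min(4, y)) {0,1,2,3,4,5,6,7,8,9,10,11,12,13,14,15}
step 2: z <- (max(thread, thread) + 3) {1,2,3,4,5,6,7,8,9,10,11,12,13,14,15}
step 3: x <- thread                  {1,2,3,4,5,6,7,8,9,10,11,12,13,14,15}
step 4: x <- (y - (z * -1))          {0}
step 5: x <- max((z + y), (thread - 12)) {0}

Answer: 6 steps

x: 3,1,2,3,4,5,6,7,8,9,10,11,12,13,14,15
y: 0,1,2,3,4,5,6,7,8,9,10,11,12,13,14,15
z: 3,4,5,6,7,8,9,10,11,12,13,14,15,16,17,18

steps = 6; useful = 64; efficiency = 64/96 = 2/3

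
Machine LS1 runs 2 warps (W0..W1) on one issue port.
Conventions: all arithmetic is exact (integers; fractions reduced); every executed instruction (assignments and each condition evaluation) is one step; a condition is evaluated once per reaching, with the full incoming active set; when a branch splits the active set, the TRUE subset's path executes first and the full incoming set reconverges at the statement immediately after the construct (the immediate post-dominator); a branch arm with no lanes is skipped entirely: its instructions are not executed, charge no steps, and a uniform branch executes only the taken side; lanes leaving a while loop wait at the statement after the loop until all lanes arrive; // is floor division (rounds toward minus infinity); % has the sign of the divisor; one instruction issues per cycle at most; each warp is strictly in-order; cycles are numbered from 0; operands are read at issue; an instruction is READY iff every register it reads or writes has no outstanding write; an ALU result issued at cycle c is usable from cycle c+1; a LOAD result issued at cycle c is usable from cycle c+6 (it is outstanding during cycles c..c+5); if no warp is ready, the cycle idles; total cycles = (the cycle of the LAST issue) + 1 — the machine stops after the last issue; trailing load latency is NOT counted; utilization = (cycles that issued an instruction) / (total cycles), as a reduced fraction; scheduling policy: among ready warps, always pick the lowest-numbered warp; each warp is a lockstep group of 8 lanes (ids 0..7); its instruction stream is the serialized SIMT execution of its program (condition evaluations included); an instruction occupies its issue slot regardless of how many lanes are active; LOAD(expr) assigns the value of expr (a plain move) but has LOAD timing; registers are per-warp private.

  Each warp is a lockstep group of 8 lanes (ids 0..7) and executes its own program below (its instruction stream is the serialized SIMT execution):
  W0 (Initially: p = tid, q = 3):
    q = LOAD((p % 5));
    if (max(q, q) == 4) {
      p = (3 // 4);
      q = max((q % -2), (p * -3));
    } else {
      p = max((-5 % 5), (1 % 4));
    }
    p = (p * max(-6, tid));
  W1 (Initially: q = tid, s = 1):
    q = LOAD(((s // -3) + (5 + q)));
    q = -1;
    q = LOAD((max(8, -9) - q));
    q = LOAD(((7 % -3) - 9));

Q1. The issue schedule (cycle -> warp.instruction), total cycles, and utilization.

cycle 0: W0.I0
cycle 1: W1.I0
cycle 2: idle
cycle 3: idle
cycle 4: idle
cycle 5: idle
cycle 6: W0.I1
cycle 7: W0.I2
cycle 8: W0.I3
cycle 9: W0.I4
cycle 10: W0.I5
cycle 11: W1.I1
cycle 12: W1.I2
cycle 13: idle
cycle 14: idle
cycle 15: idle
cycle 16: idle
cycle 17: idle
cycle 18: W1.I3

Answer: 19 cycles, utilization 10/19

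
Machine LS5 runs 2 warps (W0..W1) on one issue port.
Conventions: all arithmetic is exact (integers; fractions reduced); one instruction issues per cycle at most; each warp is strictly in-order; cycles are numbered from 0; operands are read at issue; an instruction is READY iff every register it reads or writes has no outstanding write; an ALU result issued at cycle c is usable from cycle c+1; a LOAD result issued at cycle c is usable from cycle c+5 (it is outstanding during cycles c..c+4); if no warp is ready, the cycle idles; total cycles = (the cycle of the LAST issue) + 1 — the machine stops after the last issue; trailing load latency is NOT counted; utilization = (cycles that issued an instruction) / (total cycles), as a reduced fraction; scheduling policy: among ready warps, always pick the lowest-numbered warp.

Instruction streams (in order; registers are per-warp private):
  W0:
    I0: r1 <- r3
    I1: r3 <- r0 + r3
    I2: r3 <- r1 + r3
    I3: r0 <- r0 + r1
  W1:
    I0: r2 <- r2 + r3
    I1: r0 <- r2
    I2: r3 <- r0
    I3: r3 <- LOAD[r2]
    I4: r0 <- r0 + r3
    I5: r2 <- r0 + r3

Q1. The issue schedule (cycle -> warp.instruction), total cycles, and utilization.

cycle 0: W0.I0
cycle 1: W0.I1
cycle 2: W0.I2
cycle 3: W0.I3
cycle 4: W1.I0
cycle 5: W1.I1
cycle 6: W1.I2
cycle 7: W1.I3
cycle 8: idle
cycle 9: idle
cycle 10: idle
cycle 11: idle
cycle 12: W1.I4
cycle 13: W1.I5

Answer: 14 cycles, utilization 5/7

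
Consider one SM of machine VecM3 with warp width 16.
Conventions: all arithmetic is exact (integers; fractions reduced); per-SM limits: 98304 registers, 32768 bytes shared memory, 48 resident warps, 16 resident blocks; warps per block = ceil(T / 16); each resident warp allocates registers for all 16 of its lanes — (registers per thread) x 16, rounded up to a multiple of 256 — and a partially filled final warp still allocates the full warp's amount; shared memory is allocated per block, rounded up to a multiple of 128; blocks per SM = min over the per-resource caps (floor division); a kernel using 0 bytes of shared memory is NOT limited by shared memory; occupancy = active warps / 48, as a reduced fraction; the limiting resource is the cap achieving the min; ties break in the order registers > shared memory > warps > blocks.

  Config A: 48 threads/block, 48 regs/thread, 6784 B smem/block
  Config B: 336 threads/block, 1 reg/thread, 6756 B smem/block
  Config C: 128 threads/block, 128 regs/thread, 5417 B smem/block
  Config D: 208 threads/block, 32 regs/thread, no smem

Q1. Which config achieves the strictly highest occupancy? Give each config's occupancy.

occupancies: A 1/4, B 7/8, C 5/6, D 13/16

Answer: B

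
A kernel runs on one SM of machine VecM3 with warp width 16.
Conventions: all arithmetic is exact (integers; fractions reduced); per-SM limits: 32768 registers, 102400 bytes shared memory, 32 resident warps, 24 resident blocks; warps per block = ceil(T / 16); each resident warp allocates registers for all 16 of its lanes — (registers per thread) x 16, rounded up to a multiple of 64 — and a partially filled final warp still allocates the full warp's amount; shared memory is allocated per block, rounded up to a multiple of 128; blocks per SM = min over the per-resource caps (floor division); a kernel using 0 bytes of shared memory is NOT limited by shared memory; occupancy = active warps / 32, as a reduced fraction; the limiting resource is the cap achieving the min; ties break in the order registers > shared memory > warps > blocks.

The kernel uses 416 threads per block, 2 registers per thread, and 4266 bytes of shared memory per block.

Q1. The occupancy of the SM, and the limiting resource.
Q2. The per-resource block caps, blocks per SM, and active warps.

Answer: occupancy 13/16, limited by warps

registers: 19 blocks
shared memory: 23 blocks
warps: 1 block
blocks: 24 blocks

Answer: 1 block, 26 active warps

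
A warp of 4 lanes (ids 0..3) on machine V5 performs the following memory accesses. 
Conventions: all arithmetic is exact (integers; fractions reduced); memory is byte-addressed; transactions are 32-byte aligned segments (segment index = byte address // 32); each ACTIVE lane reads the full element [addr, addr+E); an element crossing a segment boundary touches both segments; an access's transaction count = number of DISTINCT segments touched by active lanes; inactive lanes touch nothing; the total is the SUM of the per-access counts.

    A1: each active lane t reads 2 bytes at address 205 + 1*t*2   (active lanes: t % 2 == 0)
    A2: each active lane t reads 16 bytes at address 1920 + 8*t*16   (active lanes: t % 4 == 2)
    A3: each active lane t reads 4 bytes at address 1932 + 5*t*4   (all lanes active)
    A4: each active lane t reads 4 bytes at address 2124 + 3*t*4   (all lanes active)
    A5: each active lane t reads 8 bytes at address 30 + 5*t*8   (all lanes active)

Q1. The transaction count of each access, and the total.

A1: 1 transaction
A2: 1 transaction
A3: 3 transactions
A4: 2 transactions
A5: 5 transactions

Answer: 1,1,3,2,5; total 12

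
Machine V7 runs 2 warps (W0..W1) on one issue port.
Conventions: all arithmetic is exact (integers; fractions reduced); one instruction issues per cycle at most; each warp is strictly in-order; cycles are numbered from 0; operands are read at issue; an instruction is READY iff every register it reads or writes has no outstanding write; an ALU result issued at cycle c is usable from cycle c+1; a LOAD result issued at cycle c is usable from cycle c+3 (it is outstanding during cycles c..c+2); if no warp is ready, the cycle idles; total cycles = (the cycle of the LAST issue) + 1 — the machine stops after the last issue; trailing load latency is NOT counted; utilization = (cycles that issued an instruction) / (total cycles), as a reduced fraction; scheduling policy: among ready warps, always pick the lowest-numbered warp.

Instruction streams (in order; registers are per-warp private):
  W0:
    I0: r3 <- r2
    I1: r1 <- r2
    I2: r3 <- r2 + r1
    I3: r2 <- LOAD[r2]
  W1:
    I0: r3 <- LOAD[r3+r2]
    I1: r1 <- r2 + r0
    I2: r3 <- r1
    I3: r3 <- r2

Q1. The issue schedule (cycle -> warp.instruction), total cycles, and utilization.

cycle 0: W0.I0
cycle 1: W0.I1
cycle 2: W0.I2
cycle 3: W0.I3
cycle 4: W1.I0
cycle 5: W1.I1
cycle 6: idle
cycle 7: W1.I2
cycle 8: W1.I3

Answer: 9 cycles, utilization 8/9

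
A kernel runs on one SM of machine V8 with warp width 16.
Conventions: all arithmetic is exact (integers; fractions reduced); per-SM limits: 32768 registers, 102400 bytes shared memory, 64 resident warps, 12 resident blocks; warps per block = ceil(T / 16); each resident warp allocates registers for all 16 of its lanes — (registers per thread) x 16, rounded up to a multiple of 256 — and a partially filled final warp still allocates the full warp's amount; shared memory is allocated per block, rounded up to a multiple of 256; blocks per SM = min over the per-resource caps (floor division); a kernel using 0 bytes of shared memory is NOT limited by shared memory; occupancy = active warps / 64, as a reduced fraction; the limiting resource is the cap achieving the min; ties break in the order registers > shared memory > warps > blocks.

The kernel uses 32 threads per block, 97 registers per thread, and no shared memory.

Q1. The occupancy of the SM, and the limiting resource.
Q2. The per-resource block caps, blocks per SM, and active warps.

Answer: occupancy 9/32, limited by registers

registers: 9 blocks
shared memory: no limit (kernel uses none)
warps: 32 blocks
blocks: 12 blocks

Answer: 9 blocks, 18 active warps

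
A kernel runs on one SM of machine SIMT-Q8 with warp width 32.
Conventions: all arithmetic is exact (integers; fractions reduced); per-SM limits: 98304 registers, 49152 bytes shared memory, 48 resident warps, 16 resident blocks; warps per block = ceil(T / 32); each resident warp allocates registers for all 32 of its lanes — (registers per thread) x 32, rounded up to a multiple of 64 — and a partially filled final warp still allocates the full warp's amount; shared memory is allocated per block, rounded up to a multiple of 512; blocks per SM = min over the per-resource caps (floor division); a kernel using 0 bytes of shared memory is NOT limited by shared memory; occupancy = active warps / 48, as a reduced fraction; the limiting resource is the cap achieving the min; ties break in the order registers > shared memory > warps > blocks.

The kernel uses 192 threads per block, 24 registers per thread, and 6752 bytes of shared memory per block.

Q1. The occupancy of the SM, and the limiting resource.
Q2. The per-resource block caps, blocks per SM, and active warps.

Answer: occupancy 3/4, limited by shared memory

registers: 21 blocks
shared memory: 6 blocks
warps: 8 blocks
blocks: 16 blocks

Answer: 6 blocks, 36 active warps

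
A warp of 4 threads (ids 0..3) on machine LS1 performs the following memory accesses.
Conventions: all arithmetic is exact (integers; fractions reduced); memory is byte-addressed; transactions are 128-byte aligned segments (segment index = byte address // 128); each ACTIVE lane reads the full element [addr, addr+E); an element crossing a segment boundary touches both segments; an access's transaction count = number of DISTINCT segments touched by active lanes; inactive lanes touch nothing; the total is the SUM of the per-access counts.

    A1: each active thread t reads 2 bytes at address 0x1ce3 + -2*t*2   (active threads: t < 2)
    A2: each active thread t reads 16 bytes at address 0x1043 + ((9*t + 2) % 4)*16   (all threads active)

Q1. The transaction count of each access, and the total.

A1: 1 transaction
A2: 2 transactions

Answer: 1,2; total 3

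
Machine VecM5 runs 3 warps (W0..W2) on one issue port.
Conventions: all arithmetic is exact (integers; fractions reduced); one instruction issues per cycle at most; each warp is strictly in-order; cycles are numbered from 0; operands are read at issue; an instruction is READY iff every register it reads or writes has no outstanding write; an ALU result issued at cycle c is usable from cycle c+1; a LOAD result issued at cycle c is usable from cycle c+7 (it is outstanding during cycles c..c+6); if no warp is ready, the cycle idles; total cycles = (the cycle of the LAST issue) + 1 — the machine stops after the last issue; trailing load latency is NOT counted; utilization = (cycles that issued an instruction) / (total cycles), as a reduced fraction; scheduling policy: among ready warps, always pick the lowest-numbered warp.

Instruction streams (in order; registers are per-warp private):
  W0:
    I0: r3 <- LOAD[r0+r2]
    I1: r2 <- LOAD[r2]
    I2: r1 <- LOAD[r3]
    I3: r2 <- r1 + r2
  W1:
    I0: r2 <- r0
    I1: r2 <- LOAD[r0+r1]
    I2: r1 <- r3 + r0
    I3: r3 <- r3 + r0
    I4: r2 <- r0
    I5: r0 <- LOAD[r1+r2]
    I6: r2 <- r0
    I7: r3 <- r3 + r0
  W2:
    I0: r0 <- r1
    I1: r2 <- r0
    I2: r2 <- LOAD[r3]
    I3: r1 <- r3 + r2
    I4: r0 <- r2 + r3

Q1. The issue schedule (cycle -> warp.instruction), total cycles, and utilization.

cycle 0: W0.I0
cycle 1: W0.I1
cycle 2: W1.I0
cycle 3: W1.I1
cycle 4: W1.I2
cycle 5: W1.I3
cycle 6: W2.I0
cycle 7: W0.I2
cycle 8: W2.I1
cycle 9: W2.I2
cycle 10: W1.I4
cycle 11: W1.I5
cycle 12: idle
cycle 13: idle
cycle 14: W0.I3
cycle 15: idle
cycle 16: W2.I3
cycle 17: W2.I4
cycle 18: W1.I6
cycle 19: W1.I7

Answer: 20 cycles, utilization 17/20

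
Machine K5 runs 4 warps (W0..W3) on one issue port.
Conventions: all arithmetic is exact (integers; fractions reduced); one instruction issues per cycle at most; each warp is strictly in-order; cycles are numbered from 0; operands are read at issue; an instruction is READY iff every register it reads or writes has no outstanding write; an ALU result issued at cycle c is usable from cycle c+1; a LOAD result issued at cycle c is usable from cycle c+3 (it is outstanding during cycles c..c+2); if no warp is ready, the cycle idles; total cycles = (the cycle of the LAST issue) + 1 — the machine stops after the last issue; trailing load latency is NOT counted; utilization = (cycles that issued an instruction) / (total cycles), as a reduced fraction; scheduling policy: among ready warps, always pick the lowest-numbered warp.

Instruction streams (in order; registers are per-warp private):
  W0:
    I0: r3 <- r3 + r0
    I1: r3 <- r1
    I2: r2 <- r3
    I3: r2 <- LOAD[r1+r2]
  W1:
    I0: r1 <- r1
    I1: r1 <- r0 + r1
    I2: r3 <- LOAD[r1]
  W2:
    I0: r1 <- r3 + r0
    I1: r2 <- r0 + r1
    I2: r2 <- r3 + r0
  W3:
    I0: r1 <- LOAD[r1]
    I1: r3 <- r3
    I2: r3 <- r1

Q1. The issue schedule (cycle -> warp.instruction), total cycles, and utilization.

cycle 0: W0.I0
cycle 1: W0.I1
cycle 2: W0.I2
cycle 3: W0.I3
cycle 4: W1.I0
cycle 5: W1.I1
cycle 6: W1.I2
cycle 7: W2.I0
cycle 8: W2.I1
cycle 9: W2.I2
cycle 10: W3.I0
cycle 11: W3.I1
cycle 12: idle
cycle 13: W3.I2

Answer: 14 cycles, utilization 13/14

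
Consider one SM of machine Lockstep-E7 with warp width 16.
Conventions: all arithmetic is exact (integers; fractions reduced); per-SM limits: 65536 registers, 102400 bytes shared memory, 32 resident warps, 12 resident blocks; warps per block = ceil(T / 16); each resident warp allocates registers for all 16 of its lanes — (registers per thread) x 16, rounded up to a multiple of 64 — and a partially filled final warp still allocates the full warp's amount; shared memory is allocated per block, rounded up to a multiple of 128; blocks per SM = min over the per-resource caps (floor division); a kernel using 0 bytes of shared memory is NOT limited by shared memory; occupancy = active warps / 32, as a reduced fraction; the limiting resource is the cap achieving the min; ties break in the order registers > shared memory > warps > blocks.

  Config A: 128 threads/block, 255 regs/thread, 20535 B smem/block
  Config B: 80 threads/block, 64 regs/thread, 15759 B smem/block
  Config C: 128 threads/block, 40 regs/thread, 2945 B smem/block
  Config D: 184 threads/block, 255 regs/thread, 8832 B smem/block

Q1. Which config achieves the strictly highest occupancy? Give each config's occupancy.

occupancies: A 1/2, B 15/16, C 1, D 3/8

Answer: C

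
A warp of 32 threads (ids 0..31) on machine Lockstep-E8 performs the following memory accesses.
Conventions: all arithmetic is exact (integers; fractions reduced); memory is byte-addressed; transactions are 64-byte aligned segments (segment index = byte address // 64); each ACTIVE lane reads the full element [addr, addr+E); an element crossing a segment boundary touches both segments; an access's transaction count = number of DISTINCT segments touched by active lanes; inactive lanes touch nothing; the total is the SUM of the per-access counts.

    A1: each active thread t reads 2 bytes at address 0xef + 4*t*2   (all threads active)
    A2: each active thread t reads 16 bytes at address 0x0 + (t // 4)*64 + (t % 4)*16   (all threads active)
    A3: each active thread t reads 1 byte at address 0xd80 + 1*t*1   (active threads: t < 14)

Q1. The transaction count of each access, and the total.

A1: 5 transactions
A2: 8 transactions
A3: 1 transaction

Answer: 5,8,1; total 14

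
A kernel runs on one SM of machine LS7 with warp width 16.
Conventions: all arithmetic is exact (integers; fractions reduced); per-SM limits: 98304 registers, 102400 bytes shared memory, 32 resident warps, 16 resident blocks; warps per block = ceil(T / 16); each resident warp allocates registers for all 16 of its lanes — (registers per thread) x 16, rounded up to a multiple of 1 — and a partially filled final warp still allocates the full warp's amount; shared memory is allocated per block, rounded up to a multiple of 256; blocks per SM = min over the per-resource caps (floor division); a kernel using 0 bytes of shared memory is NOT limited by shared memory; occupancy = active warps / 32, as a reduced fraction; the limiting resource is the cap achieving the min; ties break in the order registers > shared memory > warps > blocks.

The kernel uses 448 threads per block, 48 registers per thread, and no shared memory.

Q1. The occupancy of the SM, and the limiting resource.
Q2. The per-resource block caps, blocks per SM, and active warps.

Answer: occupancy 7/8, limited by warps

registers: 4 blocks
shared memory: no limit (kernel uses none)
warps: 1 block
blocks: 16 blocks

Answer: 1 block, 28 active warps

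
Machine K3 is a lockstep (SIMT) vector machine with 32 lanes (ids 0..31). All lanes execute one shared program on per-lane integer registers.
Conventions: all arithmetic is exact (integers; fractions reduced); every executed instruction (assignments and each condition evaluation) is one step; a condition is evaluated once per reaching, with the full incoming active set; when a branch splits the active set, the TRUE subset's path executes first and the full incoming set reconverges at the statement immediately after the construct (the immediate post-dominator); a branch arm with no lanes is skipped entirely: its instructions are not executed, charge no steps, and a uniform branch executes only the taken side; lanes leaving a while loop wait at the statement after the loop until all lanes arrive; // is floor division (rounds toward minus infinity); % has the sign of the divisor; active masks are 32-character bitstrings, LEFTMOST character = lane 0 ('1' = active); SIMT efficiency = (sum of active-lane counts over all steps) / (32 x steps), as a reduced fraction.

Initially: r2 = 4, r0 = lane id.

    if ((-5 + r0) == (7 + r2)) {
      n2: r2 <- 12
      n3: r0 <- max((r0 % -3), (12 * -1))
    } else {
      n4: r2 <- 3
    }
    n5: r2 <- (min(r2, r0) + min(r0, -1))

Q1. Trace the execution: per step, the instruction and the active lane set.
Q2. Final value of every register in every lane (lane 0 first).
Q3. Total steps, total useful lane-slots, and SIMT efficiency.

step 0: eval ((-5 + r0) == (7 + r2)) 11111111111111111111111111111111
step 1: r2 <- 12                     00000000000000001000000000000000
step 2: r0 <- max((r0 % -3), (12 * -1)) 00000000000000001000000000000000
step 3: r2 <- 3                      11111111111111110111111111111111
step 4: r2 <- (min(r2, r0) + min(r0, -1)) 11111111111111111111111111111111

Answer: 5 steps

r2: -1,0,1,2,2,2,2,2,2,2,2,2,2,2,2,2,-4,2,2,2,2,2,2,2,2,2,2,2,2,2,2,2
r0: 0,1,2,3,4,5,6,7,8,9,10,11,12,13,14,15,-2,17,18,19,20,21,22,23,24,25,26,27,28,29,30,31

steps = 5; useful = 97; efficiency = 97/160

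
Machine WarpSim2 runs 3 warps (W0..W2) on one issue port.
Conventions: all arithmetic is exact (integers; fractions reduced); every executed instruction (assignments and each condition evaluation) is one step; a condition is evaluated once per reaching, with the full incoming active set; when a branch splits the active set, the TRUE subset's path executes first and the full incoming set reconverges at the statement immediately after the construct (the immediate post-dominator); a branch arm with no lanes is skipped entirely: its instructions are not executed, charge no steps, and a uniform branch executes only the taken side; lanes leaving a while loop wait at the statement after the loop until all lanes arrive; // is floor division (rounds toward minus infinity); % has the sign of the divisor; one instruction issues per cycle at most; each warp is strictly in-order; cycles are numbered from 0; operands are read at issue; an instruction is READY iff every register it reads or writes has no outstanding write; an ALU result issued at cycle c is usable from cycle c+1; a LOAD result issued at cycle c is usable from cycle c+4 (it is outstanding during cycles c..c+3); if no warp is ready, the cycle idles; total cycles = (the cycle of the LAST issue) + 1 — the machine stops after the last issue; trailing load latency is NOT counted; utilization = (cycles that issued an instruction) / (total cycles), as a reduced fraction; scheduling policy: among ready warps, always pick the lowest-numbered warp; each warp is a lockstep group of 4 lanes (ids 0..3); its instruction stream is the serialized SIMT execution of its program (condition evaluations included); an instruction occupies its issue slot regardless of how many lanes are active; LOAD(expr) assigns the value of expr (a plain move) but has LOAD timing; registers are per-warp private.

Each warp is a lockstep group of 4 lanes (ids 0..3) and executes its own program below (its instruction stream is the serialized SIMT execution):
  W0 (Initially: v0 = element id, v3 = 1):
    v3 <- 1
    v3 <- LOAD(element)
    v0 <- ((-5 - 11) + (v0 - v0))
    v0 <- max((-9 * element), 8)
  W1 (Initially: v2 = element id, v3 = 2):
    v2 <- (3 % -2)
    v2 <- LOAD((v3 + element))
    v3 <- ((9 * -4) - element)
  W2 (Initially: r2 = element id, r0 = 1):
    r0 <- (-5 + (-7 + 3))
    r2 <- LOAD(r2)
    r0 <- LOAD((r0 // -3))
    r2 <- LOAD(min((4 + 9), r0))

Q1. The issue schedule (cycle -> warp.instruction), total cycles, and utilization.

cycle 0: W0.I0
cycle 1: W0.I1
cycle 2: W0.I2
cycle 3: W0.I3
cycle 4: W1.I0
cycle 5: W1.I1
cycle 6: W1.I2
cycle 7: W2.I0
cycle 8: W2.I1
cycle 9: W2.I2
cycle 10: idle
cycle 11: idle
cycle 12: idle
cycle 13: W2.I3

Answer: 14 cycles, utilization 11/14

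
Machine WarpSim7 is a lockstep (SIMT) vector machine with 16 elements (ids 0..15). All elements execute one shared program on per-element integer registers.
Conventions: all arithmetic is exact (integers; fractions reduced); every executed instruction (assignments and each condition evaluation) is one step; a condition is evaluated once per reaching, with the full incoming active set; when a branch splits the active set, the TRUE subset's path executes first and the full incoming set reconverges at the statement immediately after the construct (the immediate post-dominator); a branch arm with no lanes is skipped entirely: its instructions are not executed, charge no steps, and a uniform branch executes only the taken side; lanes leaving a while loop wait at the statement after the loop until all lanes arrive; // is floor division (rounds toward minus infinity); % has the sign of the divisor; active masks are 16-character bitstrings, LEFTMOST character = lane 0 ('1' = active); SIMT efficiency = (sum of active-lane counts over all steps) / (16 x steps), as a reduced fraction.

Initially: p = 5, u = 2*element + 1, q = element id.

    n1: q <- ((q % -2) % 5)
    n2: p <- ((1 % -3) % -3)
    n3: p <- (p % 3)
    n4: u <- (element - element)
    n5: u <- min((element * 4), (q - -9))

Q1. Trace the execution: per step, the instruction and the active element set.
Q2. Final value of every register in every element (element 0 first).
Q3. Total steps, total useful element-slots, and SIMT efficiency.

step 0: q <- ((q % -2) % 5)          1111111111111111
step 1: p <- ((1 % -3) % -3)         1111111111111111
step 2: p <- (p % 3)                 1111111111111111
step 3: u <- (element - element)     1111111111111111
step 4: u <- min((element * 4), (q - -9)) 1111111111111111

Answer: 5 steps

p: 1,1,1,1,1,1,1,1,1,1,1,1,1,1,1,1
u: 0,4,8,12,9,13,9,13,9,13,9,13,9,13,9,13
q: 0,4,0,4,0,4,0,4,0,4,0,4,0,4,0,4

steps = 5; useful = 80; efficiency = 80/80 = 1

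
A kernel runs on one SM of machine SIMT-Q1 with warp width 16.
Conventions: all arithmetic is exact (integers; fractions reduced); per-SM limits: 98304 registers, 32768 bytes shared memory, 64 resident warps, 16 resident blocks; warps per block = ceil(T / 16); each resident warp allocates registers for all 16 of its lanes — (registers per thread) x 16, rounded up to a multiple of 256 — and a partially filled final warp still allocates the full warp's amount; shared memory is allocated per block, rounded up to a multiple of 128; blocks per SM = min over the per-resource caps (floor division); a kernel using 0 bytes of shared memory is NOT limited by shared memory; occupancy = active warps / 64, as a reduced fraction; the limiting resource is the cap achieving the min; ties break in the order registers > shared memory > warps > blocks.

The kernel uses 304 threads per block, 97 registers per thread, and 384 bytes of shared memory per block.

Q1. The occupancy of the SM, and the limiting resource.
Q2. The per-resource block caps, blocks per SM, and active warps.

Answer: occupancy 19/32, limited by registers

registers: 2 blocks
shared memory: 85 blocks
warps: 3 blocks
blocks: 16 blocks

Answer: 2 blocks, 38 active warps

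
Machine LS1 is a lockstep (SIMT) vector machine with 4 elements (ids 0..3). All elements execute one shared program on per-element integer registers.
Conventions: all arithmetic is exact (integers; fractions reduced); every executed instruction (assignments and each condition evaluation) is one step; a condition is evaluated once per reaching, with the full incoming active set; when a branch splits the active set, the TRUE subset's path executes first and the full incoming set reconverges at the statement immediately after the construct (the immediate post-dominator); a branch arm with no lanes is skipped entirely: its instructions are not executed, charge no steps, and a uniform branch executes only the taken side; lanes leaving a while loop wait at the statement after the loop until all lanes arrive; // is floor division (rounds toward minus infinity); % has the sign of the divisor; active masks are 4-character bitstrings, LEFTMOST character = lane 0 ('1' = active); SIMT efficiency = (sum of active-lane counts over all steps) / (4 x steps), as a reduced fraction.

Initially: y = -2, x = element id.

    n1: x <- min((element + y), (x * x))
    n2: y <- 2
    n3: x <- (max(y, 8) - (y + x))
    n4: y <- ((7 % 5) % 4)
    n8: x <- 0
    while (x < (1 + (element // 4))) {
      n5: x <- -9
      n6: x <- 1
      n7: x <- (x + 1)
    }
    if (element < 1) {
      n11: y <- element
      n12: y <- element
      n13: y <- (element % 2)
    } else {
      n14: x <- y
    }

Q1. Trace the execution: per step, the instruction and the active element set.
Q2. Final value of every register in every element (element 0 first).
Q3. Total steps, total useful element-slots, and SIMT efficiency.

step 0: x <- min((element + y), (x * x)) 1111
step 1: y <- 2                       1111
step 2: x <- (max(y, 8) - (y + x))   1111
step 3: y <- ((7 % 5) % 4)           1111
step 4: x <- 0                       1111
step 5: eval (x < (1 + (element // 4))) 1111
step 6: x <- -9                      1111
step 7: x <- 1                       1111
step 8: x <- (x + 1)                 1111
step 9: eval (x < (1 + (element // 4))) 1111
step 10: eval (element < 1)           1111
step 11: y <- element                 1000
step 12: y <- element                 1000
step 13: y <- (element % 2)           1000
step 14: x <- y                       0111

Answer: 15 steps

y: 0,2,2,2
x: 2,2,2,2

steps = 15; useful = 50; efficiency = 50/60 = 5/6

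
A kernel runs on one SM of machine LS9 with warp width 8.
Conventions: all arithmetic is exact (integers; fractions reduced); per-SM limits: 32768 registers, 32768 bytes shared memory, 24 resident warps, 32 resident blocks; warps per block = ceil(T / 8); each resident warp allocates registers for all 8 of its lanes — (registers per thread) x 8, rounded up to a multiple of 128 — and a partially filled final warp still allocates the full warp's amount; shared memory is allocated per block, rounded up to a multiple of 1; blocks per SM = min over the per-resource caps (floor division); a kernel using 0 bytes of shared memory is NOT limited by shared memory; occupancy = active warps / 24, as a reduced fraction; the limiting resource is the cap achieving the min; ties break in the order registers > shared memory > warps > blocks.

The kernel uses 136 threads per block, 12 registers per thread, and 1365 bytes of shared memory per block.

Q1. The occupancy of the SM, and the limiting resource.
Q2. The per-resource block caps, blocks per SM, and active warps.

Answer: occupancy 17/24, limited by warps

registers: 15 blocks
shared memory: 24 blocks
warps: 1 block
blocks: 32 blocks

Answer: 1 block, 17 active warps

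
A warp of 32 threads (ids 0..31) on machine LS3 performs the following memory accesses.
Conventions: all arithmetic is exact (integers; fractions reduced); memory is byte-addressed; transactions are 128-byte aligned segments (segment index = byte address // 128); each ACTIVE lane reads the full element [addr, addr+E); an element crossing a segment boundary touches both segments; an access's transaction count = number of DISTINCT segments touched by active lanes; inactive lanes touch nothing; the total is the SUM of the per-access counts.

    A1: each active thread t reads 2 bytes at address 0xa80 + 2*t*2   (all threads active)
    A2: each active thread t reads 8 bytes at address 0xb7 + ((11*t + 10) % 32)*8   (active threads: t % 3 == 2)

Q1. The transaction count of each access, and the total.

A1: 1 transaction
A2: 2 transactions

Answer: 1,2; total 3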